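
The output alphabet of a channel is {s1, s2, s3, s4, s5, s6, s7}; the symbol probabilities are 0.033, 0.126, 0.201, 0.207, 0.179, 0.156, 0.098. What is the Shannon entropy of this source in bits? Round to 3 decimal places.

2.665 bits

H = −Σ pᵢ log₂ pᵢ.
−0.033·log₂(0.033) = 0.1624
−0.126·log₂(0.126) = 0.3766
−0.201·log₂(0.201) = 0.4653
−0.207·log₂(0.207) = 0.4704
−0.179·log₂(0.179) = 0.4443
−0.156·log₂(0.156) = 0.4181
−0.098·log₂(0.098) = 0.3284
Sum ≈ 2.6654 → 2.665 bits.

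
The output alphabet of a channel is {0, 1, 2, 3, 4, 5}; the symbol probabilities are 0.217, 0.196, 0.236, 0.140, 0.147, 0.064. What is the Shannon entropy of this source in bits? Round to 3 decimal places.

2.488 bits

H = −Σ pᵢ log₂ pᵢ.
−0.217·log₂(0.217) = 0.4783
−0.196·log₂(0.196) = 0.4608
−0.236·log₂(0.236) = 0.4916
−0.140·log₂(0.140) = 0.3971
−0.147·log₂(0.147) = 0.4066
−0.064·log₂(0.064) = 0.2538
Sum ≈ 2.4883 → 2.488 bits.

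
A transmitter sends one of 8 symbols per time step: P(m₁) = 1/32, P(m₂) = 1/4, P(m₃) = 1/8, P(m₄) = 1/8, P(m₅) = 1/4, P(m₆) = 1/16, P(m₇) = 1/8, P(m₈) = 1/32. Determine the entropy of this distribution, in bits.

2.6875 bits

Each probability is a power of 1/2, so log₂(1/p) is an integer.
H = Σ p·log₂(1/p) = 1/32·5 + 1/4·2 + 1/8·3 + 1/8·3 + 1/4·2 + 1/16·4 + 1/8·3 + 1/32·5 = 2.6875 bits.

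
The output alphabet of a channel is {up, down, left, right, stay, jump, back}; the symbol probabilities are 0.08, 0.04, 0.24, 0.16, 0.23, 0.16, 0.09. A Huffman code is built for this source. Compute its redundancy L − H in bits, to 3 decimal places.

0.032 bits

Entropy H = −Σ p log₂ p ≈ 2.6178 bits.
Huffman merges: 1/25+2/25→3/25; 9/100+3/25→21/100; 4/25+4/25→8/25; 21/100+23/100→11/25; 6/25+8/25→14/25; 11/25+14/25→1. L = 53/20 ≈ 2.6500.
L − H = 2.6500 − 2.6178 = 0.032 bits.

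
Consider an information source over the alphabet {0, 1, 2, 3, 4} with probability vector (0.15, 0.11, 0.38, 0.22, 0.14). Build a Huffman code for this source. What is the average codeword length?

2.24 bits/symbol

Repeatedly combine the two least-probable nodes; the expected code length is the sum of the merged weights.
merge 11/100 + 7/50 → 1/4
merge 3/20 + 11/50 → 37/100
merge 1/4 + 37/100 → 31/50
merge 19/50 + 31/50 → 1
L = 1/4 + 37/100 + 31/50 + 1 = 56/25 = 2.24 bits/symbol.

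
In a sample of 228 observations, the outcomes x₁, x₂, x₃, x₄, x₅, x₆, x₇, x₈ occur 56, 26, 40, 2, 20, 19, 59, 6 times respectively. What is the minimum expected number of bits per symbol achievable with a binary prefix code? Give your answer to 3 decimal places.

2.649 bits/symbol

Probabilities are the counts divided by 228.
Repeatedly combine the two least-probable nodes; the expected code length is the sum of the merged weights.
merge 1/114 + 1/38 → 2/57
merge 2/57 + 1/12 → 9/76
merge 5/57 + 13/114 → 23/114
merge 9/76 + 10/57 → 67/228
merge 23/114 + 14/57 → 17/38
merge 59/228 + 67/228 → 21/38
merge 17/38 + 21/38 → 1
L = 2/57 + 9/76 + 23/114 + 67/228 + 17/38 + 21/38 + 1 = 151/57 ≈ 2.649 bits/symbol.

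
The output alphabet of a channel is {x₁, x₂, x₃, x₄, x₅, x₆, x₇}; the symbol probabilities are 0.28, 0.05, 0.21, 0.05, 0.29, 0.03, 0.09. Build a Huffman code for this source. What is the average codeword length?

2.43 bits/symbol

Repeatedly combine the two least-probable nodes; the expected code length is the sum of the merged weights.
merge 3/100 + 1/20 → 2/25
merge 1/20 + 2/25 → 13/100
merge 9/100 + 13/100 → 11/50
merge 21/100 + 11/50 → 43/100
merge 7/25 + 29/100 → 57/100
merge 43/100 + 57/100 → 1
L = 2/25 + 13/100 + 11/50 + 43/100 + 57/100 + 1 = 243/100 = 2.43 bits/symbol.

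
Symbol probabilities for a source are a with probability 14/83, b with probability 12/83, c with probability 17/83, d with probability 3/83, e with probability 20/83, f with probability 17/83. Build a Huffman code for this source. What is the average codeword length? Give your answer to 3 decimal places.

2.530 bits/symbol

Repeatedly combine the two least-probable nodes; the expected code length is the sum of the merged weights.
merge 3/83 + 12/83 → 15/83
merge 14/83 + 15/83 → 29/83
merge 17/83 + 17/83 → 34/83
merge 20/83 + 29/83 → 49/83
merge 34/83 + 49/83 → 1
L = 15/83 + 29/83 + 34/83 + 49/83 + 1 = 210/83 ≈ 2.530 bits/symbol.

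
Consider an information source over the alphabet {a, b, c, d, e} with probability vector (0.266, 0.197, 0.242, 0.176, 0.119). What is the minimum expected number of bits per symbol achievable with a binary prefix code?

Repeatedly combine the two least-probable nodes; the expected code length is the sum of the merged weights.
merge 119/1000 + 22/125 → 59/200
merge 197/1000 + 121/500 → 439/1000
merge 133/500 + 59/200 → 561/1000
merge 439/1000 + 561/1000 → 1
L = 59/200 + 439/1000 + 561/1000 + 1 = 459/200 = 2.295 bits/symbol.

2.295 bits/symbol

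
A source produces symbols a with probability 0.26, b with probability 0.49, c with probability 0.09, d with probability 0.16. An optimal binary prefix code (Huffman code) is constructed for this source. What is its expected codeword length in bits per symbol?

1.76 bits/symbol

Repeatedly combine the two least-probable nodes; the expected code length is the sum of the merged weights.
merge 9/100 + 4/25 → 1/4
merge 1/4 + 13/50 → 51/100
merge 49/100 + 51/100 → 1
L = 1/4 + 51/100 + 1 = 44/25 = 1.76 bits/symbol.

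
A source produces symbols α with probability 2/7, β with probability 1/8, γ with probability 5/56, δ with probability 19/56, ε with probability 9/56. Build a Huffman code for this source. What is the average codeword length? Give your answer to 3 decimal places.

2.214 bits/symbol

Repeatedly combine the two least-probable nodes; the expected code length is the sum of the merged weights.
merge 5/56 + 1/8 → 3/14
merge 9/56 + 3/14 → 3/8
merge 2/7 + 19/56 → 5/8
merge 3/8 + 5/8 → 1
L = 3/14 + 3/8 + 5/8 + 1 = 31/14 ≈ 2.214 bits/symbol.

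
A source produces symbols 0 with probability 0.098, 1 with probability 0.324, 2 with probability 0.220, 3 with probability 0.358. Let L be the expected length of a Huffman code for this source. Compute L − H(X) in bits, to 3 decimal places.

0.094 bits

Entropy H = −Σ p log₂ p ≈ 1.8663 bits.
Huffman merges: 49/500+11/50→159/500; 159/500+81/250→321/500; 179/500+321/500→1. L = 49/25 ≈ 1.9600.
L − H = 1.9600 − 1.8663 = 0.094 bits.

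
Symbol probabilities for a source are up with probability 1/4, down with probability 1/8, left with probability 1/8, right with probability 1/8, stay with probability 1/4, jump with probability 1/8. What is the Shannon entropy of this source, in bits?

2.5 bits

Each probability is a power of 1/2, so log₂(1/p) is an integer.
H = Σ p·log₂(1/p) = 1/4·2 + 1/8·3 + 1/8·3 + 1/8·3 + 1/4·2 + 1/8·3 = 2.5 bits.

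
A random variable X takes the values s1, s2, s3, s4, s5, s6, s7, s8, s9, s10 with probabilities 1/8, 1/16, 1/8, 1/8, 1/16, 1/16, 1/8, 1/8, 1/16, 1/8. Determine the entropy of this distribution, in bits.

Each probability is a power of 1/2, so log₂(1/p) is an integer.
H = Σ p·log₂(1/p) = 1/8·3 + 1/16·4 + 1/8·3 + 1/8·3 + 1/16·4 + 1/16·4 + 1/8·3 + 1/8·3 + 1/16·4 + 1/8·3 = 3.25 bits.

3.25 bits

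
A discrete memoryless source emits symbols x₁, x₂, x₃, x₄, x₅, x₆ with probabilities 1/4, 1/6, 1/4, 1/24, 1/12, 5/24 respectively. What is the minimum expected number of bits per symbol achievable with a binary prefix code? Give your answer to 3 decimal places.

2.417 bits/symbol

Repeatedly combine the two least-probable nodes; the expected code length is the sum of the merged weights.
merge 1/24 + 1/12 → 1/8
merge 1/8 + 1/6 → 7/24
merge 5/24 + 1/4 → 11/24
merge 1/4 + 7/24 → 13/24
merge 11/24 + 13/24 → 1
L = 1/8 + 7/24 + 11/24 + 13/24 + 1 = 29/12 ≈ 2.417 bits/symbol.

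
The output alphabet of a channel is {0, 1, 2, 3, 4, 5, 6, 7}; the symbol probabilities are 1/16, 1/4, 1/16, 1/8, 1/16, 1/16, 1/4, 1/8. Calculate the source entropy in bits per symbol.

2.75 bits

Each probability is a power of 1/2, so log₂(1/p) is an integer.
H = Σ p·log₂(1/p) = 1/16·4 + 1/4·2 + 1/16·4 + 1/8·3 + 1/16·4 + 1/16·4 + 1/4·2 + 1/8·3 = 2.75 bits.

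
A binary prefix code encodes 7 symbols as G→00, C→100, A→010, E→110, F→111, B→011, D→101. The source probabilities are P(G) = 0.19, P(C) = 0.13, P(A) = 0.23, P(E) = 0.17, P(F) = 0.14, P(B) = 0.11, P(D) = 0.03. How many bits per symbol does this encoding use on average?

L̄ = Σ pᵢ·ℓᵢ = 0.19·2 + 0.13·3 + 0.23·3 + 0.17·3 + 0.14·3 + 0.11·3 + 0.03·3 = 2.81 bits/symbol.

2.81 bits/symbol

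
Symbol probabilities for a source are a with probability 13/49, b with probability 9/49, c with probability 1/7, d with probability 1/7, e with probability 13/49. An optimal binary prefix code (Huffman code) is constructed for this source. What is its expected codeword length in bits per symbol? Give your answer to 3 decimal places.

2.286 bits/symbol

Repeatedly combine the two least-probable nodes; the expected code length is the sum of the merged weights.
merge 1/7 + 1/7 → 2/7
merge 9/49 + 13/49 → 22/49
merge 13/49 + 2/7 → 27/49
merge 22/49 + 27/49 → 1
L = 2/7 + 22/49 + 27/49 + 1 = 16/7 ≈ 2.286 bits/symbol.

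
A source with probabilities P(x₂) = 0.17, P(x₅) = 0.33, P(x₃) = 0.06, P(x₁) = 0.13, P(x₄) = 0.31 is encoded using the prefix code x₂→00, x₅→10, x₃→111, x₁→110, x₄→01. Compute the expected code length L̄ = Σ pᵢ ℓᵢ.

2.19 bits/symbol

L̄ = Σ pᵢ·ℓᵢ = 0.17·2 + 0.33·2 + 0.06·3 + 0.13·3 + 0.31·2 = 2.19 bits/symbol.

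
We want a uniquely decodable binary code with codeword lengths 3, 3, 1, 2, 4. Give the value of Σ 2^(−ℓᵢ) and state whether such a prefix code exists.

With common denominator 2^4 = 16: Σ 2^(−ℓᵢ) = 2/16 + 2/16 + 8/16 + 4/16 + 1/16 = 17/16 = 1.0625.
Kraft's inequality requires Σ ≤ 1; here Σ = 1.0625 > 1, so no such prefix code exists.

1.0625; no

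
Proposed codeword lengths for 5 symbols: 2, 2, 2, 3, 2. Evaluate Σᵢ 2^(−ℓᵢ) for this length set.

1.125

With common denominator 2^3 = 8: Σ 2^(−ℓᵢ) = 2/8 + 2/8 + 2/8 + 1/8 + 2/8 = 9/8 = 1.125.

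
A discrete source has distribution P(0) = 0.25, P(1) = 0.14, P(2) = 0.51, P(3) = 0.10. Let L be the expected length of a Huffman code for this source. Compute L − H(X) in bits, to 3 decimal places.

Entropy H = −Σ p log₂ p ≈ 1.7247 bits.
Huffman merges: 1/10+7/50→6/25; 6/25+1/4→49/100; 49/100+51/100→1. L = 173/100 ≈ 1.7300.
L − H = 1.7300 − 1.7247 = 0.005 bits.

0.005 bits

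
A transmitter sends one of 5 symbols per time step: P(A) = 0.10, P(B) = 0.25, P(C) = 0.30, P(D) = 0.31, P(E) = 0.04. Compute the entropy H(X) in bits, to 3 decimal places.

H = −Σ pᵢ log₂ pᵢ.
−0.10·log₂(0.10) = 0.3322
−0.25·log₂(0.25) = 0.5000
−0.30·log₂(0.30) = 0.5211
−0.31·log₂(0.31) = 0.5238
−0.04·log₂(0.04) = 0.1858
Sum ≈ 2.0628 → 2.063 bits.

2.063 bits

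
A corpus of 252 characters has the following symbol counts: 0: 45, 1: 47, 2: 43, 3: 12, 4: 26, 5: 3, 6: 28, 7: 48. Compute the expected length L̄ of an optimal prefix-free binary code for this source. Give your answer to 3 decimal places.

2.845 bits/symbol

Probabilities are the counts divided by 252.
Repeatedly combine the two least-probable nodes; the expected code length is the sum of the merged weights.
merge 1/84 + 1/21 → 5/84
merge 5/84 + 13/126 → 41/252
merge 1/9 + 41/252 → 23/84
merge 43/252 + 5/28 → 22/63
merge 47/252 + 4/21 → 95/252
merge 23/84 + 22/63 → 157/252
merge 95/252 + 157/252 → 1
L = 5/84 + 41/252 + 23/84 + 22/63 + 95/252 + 157/252 + 1 = 239/84 ≈ 2.845 bits/symbol.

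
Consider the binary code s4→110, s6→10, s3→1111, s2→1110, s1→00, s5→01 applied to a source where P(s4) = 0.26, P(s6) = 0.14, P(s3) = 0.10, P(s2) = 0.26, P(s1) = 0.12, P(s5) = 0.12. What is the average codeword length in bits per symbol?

L̄ = Σ pᵢ·ℓᵢ = 0.26·3 + 0.14·2 + 0.10·4 + 0.26·4 + 0.12·2 + 0.12·2 = 2.98 bits/symbol.

2.98 bits/symbol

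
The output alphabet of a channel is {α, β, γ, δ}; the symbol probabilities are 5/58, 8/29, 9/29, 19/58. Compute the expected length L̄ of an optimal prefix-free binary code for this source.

2 bits/symbol

Repeatedly combine the two least-probable nodes; the expected code length is the sum of the merged weights.
merge 5/58 + 8/29 → 21/58
merge 9/29 + 19/58 → 37/58
merge 21/58 + 37/58 → 1
L = 21/58 + 37/58 + 1 = 2 bits/symbol.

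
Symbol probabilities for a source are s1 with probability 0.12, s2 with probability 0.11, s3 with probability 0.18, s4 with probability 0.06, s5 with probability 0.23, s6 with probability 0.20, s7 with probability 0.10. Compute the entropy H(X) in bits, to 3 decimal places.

H = −Σ pᵢ log₂ pᵢ.
−0.12·log₂(0.12) = 0.3671
−0.11·log₂(0.11) = 0.3503
−0.18·log₂(0.18) = 0.4453
−0.06·log₂(0.06) = 0.2435
−0.23·log₂(0.23) = 0.4877
−0.20·log₂(0.20) = 0.4644
−0.10·log₂(0.10) = 0.3322
Sum ≈ 2.6904 → 2.690 bits.

2.690 bits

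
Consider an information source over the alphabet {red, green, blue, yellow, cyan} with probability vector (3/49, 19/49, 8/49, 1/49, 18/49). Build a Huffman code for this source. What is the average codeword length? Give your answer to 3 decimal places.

1.939 bits/symbol

Repeatedly combine the two least-probable nodes; the expected code length is the sum of the merged weights.
merge 1/49 + 3/49 → 4/49
merge 4/49 + 8/49 → 12/49
merge 12/49 + 18/49 → 30/49
merge 19/49 + 30/49 → 1
L = 4/49 + 12/49 + 30/49 + 1 = 95/49 ≈ 1.939 bits/symbol.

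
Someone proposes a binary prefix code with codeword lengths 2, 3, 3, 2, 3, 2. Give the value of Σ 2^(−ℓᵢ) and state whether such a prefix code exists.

With common denominator 2^3 = 8: Σ 2^(−ℓᵢ) = 2/8 + 1/8 + 1/8 + 2/8 + 1/8 + 2/8 = 9/8 = 1.125.
Kraft's inequality requires Σ ≤ 1; here Σ = 1.125 > 1, so no such prefix code exists.

1.125; no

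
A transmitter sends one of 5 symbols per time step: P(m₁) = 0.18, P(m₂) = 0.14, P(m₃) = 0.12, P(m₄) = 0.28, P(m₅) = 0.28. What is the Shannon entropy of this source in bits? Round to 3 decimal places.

2.238 bits

H = −Σ pᵢ log₂ pᵢ.
−0.18·log₂(0.18) = 0.4453
−0.14·log₂(0.14) = 0.3971
−0.12·log₂(0.12) = 0.3671
−0.28·log₂(0.28) = 0.5142
−0.28·log₂(0.28) = 0.5142
Sum ≈ 2.2379 → 2.238 bits.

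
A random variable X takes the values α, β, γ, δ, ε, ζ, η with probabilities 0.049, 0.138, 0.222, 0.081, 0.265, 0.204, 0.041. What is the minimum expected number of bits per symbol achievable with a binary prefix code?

2.57 bits/symbol

Repeatedly combine the two least-probable nodes; the expected code length is the sum of the merged weights.
merge 41/1000 + 49/1000 → 9/100
merge 81/1000 + 9/100 → 171/1000
merge 69/500 + 171/1000 → 309/1000
merge 51/250 + 111/500 → 213/500
merge 53/200 + 309/1000 → 287/500
merge 213/500 + 287/500 → 1
L = 9/100 + 171/1000 + 309/1000 + 213/500 + 287/500 + 1 = 257/100 = 2.57 bits/symbol.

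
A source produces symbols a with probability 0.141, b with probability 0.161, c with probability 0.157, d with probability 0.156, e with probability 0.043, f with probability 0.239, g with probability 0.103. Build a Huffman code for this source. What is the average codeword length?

Repeatedly combine the two least-probable nodes; the expected code length is the sum of the merged weights.
merge 43/1000 + 103/1000 → 73/500
merge 141/1000 + 73/500 → 287/1000
merge 39/250 + 157/1000 → 313/1000
merge 161/1000 + 239/1000 → 2/5
merge 287/1000 + 313/1000 → 3/5
merge 2/5 + 3/5 → 1
L = 73/500 + 287/1000 + 313/1000 + 2/5 + 3/5 + 1 = 1373/500 = 2.746 bits/symbol.

2.746 bits/symbol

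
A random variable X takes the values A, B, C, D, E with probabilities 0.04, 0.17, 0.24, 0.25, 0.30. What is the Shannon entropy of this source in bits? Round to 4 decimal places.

H = −Σ pᵢ log₂ pᵢ.
−0.04·log₂(0.04) = 0.1858
−0.17·log₂(0.17) = 0.4346
−0.24·log₂(0.24) = 0.4941
−0.25·log₂(0.25) = 0.5000
−0.30·log₂(0.30) = 0.5211
Sum ≈ 2.1356 → 2.1356 bits.

2.1356 bits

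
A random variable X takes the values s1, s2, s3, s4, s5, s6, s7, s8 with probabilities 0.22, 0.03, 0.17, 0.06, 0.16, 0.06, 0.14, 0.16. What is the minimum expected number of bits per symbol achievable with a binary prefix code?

2.85 bits/symbol

Repeatedly combine the two least-probable nodes; the expected code length is the sum of the merged weights.
merge 3/100 + 3/50 → 9/100
merge 3/50 + 9/100 → 3/20
merge 7/50 + 3/20 → 29/100
merge 4/25 + 4/25 → 8/25
merge 17/100 + 11/50 → 39/100
merge 29/100 + 8/25 → 61/100
merge 39/100 + 61/100 → 1
L = 9/100 + 3/20 + 29/100 + 8/25 + 39/100 + 61/100 + 1 = 57/20 = 2.85 bits/symbol.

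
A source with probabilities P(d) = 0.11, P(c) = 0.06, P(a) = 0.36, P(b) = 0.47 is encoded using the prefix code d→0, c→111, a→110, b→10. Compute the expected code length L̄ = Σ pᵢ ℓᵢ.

L̄ = Σ pᵢ·ℓᵢ = 0.11·1 + 0.06·3 + 0.36·3 + 0.47·2 = 2.31 bits/symbol.

2.31 bits/symbol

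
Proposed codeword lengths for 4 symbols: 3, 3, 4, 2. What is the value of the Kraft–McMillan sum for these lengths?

0.5625

With common denominator 2^4 = 16: Σ 2^(−ℓᵢ) = 2/16 + 2/16 + 1/16 + 4/16 = 9/16 = 0.5625.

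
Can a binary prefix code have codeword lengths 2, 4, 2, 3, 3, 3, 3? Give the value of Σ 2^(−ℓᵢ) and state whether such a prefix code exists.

1.0625; no

With common denominator 2^4 = 16: Σ 2^(−ℓᵢ) = 4/16 + 1/16 + 4/16 + 2/16 + 2/16 + 2/16 + 2/16 = 17/16 = 1.0625.
Kraft's inequality requires Σ ≤ 1; here Σ = 1.0625 > 1, so no such prefix code exists.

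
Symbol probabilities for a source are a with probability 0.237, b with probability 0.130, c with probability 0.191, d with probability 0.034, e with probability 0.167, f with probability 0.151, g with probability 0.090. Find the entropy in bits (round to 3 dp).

H = −Σ pᵢ log₂ pᵢ.
−0.237·log₂(0.237) = 0.4923
−0.130·log₂(0.130) = 0.3826
−0.191·log₂(0.191) = 0.4562
−0.034·log₂(0.034) = 0.1659
−0.167·log₂(0.167) = 0.4312
−0.151·log₂(0.151) = 0.4118
−0.090·log₂(0.090) = 0.3127
Sum ≈ 2.6526 → 2.653 bits.

2.653 bits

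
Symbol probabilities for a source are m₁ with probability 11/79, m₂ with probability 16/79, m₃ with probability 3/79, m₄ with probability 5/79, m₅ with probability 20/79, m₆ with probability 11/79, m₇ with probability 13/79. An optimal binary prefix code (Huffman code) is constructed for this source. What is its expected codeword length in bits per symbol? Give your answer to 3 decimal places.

Repeatedly combine the two least-probable nodes; the expected code length is the sum of the merged weights.
merge 3/79 + 5/79 → 8/79
merge 8/79 + 11/79 → 19/79
merge 11/79 + 13/79 → 24/79
merge 16/79 + 19/79 → 35/79
merge 20/79 + 24/79 → 44/79
merge 35/79 + 44/79 → 1
L = 8/79 + 19/79 + 24/79 + 35/79 + 44/79 + 1 = 209/79 ≈ 2.646 bits/symbol.

2.646 bits/symbol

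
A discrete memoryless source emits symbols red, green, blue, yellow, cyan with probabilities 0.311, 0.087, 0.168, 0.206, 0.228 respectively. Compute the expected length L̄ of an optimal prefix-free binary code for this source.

2.255 bits/symbol

Repeatedly combine the two least-probable nodes; the expected code length is the sum of the merged weights.
merge 87/1000 + 21/125 → 51/200
merge 103/500 + 57/250 → 217/500
merge 51/200 + 311/1000 → 283/500
merge 217/500 + 283/500 → 1
L = 51/200 + 217/500 + 283/500 + 1 = 451/200 = 2.255 bits/symbol.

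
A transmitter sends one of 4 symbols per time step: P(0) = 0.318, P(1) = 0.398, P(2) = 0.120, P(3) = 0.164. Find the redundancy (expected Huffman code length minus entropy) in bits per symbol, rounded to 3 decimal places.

Entropy H = −Σ p log₂ p ≈ 1.8494 bits.
Huffman merges: 3/25+41/250→71/250; 71/250+159/500→301/500; 199/500+301/500→1. L = 943/500 ≈ 1.8860.
L − H = 1.8860 − 1.8494 = 0.037 bits.

0.037 bits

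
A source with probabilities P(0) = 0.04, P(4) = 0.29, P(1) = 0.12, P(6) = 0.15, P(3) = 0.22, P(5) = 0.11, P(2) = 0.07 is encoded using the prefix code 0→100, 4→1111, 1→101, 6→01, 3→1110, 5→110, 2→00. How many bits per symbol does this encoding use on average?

L̄ = Σ pᵢ·ℓᵢ = 0.04·3 + 0.29·4 + 0.12·3 + 0.15·2 + 0.22·4 + 0.11·3 + 0.07·2 = 3.29 bits/symbol.

3.29 bits/symbol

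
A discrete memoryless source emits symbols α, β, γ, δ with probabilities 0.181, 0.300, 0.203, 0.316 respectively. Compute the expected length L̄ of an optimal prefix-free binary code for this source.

2 bits/symbol

Repeatedly combine the two least-probable nodes; the expected code length is the sum of the merged weights.
merge 181/1000 + 203/1000 → 48/125
merge 3/10 + 79/250 → 77/125
merge 48/125 + 77/125 → 1
L = 48/125 + 77/125 + 1 = 2 bits/symbol.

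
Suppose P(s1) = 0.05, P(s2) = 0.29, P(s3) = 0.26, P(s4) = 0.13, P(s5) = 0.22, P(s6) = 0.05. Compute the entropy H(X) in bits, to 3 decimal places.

H = −Σ pᵢ log₂ pᵢ.
−0.05·log₂(0.05) = 0.2161
−0.29·log₂(0.29) = 0.5179
−0.26·log₂(0.26) = 0.5053
−0.13·log₂(0.13) = 0.3826
−0.22·log₂(0.22) = 0.4806
−0.05·log₂(0.05) = 0.2161
Sum ≈ 2.3186 → 2.319 bits.

2.319 bits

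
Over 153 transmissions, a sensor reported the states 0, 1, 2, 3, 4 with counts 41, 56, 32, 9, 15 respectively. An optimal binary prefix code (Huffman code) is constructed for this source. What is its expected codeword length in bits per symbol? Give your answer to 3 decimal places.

Probabilities are the counts divided by 153.
Repeatedly combine the two least-probable nodes; the expected code length is the sum of the merged weights.
merge 1/17 + 5/51 → 8/51
merge 8/51 + 32/153 → 56/153
merge 41/153 + 56/153 → 97/153
merge 56/153 + 97/153 → 1
L = 8/51 + 56/153 + 97/153 + 1 = 110/51 ≈ 2.157 bits/symbol.

2.157 bits/symbol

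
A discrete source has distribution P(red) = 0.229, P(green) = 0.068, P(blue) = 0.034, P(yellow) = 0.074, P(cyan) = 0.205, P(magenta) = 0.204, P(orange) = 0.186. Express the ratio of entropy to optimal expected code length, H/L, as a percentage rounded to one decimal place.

Entropy H = −Σ p log₂ p ≈ 2.5824 bits.
Huffman merges: 17/500+17/250→51/500; 37/500+51/500→22/125; 22/125+93/500→181/500; 51/250+41/200→409/1000; 229/1000+181/500→591/1000; 409/1000+591/1000→1. L = 66/25 ≈ 2.6400.
Efficiency = H/L = 2.5824/2.6400 = 97.8%.

97.8%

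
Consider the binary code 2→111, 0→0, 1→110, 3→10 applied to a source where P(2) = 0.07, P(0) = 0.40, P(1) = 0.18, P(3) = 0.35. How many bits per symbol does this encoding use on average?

1.85 bits/symbol

L̄ = Σ pᵢ·ℓᵢ = 0.07·3 + 0.40·1 + 0.18·3 + 0.35·2 = 1.85 bits/symbol.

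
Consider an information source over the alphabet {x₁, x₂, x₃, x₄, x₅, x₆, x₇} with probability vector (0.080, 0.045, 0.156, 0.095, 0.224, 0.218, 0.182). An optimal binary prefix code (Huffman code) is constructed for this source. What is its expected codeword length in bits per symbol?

2.683 bits/symbol

Repeatedly combine the two least-probable nodes; the expected code length is the sum of the merged weights.
merge 9/200 + 2/25 → 1/8
merge 19/200 + 1/8 → 11/50
merge 39/250 + 91/500 → 169/500
merge 109/500 + 11/50 → 219/500
merge 28/125 + 169/500 → 281/500
merge 219/500 + 281/500 → 1
L = 1/8 + 11/50 + 169/500 + 219/500 + 281/500 + 1 = 2683/1000 = 2.683 bits/symbol.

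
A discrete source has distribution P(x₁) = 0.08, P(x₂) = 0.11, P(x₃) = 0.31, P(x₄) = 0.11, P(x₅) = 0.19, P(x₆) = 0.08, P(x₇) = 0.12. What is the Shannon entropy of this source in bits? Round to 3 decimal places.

2.630 bits

H = −Σ pᵢ log₂ pᵢ.
−0.08·log₂(0.08) = 0.2915
−0.11·log₂(0.11) = 0.3503
−0.31·log₂(0.31) = 0.5238
−0.11·log₂(0.11) = 0.3503
−0.19·log₂(0.19) = 0.4552
−0.08·log₂(0.08) = 0.2915
−0.12·log₂(0.12) = 0.3671
Sum ≈ 2.6297 → 2.630 bits.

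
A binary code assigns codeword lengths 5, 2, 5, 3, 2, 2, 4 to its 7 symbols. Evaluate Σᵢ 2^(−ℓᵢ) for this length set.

1

With common denominator 2^5 = 32: Σ 2^(−ℓᵢ) = 1/32 + 8/32 + 1/32 + 4/32 + 8/32 + 8/32 + 2/32 = 32/32 = 1.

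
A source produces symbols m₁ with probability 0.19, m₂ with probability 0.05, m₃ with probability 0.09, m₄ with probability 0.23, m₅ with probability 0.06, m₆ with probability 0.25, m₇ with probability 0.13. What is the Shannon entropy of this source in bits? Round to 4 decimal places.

2.5978 bits

H = −Σ pᵢ log₂ pᵢ.
−0.19·log₂(0.19) = 0.4552
−0.05·log₂(0.05) = 0.2161
−0.09·log₂(0.09) = 0.3127
−0.23·log₂(0.23) = 0.4877
−0.06·log₂(0.06) = 0.2435
−0.25·log₂(0.25) = 0.5000
−0.13·log₂(0.13) = 0.3826
Sum ≈ 2.5978 → 2.5978 bits.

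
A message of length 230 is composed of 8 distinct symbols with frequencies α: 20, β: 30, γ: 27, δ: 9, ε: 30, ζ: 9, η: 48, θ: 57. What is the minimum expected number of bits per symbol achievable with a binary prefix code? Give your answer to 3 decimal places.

Probabilities are the counts divided by 230.
Repeatedly combine the two least-probable nodes; the expected code length is the sum of the merged weights.
merge 9/230 + 9/230 → 9/115
merge 9/115 + 2/23 → 19/115
merge 27/230 + 3/23 → 57/230
merge 3/23 + 19/115 → 34/115
merge 24/115 + 57/230 → 21/46
merge 57/230 + 34/115 → 25/46
merge 21/46 + 25/46 → 1
L = 9/115 + 19/115 + 57/230 + 34/115 + 21/46 + 25/46 + 1 = 641/230 ≈ 2.787 bits/symbol.

2.787 bits/symbol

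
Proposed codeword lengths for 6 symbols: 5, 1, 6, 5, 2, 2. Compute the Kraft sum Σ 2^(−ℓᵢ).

1.078125

With common denominator 2^6 = 64: Σ 2^(−ℓᵢ) = 2/64 + 32/64 + 1/64 + 2/64 + 16/64 + 16/64 = 69/64 = 1.078125.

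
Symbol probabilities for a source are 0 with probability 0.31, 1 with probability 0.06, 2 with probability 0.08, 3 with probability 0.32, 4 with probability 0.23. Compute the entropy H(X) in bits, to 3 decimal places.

H = −Σ pᵢ log₂ pᵢ.
−0.31·log₂(0.31) = 0.5238
−0.06·log₂(0.06) = 0.2435
−0.08·log₂(0.08) = 0.2915
−0.32·log₂(0.32) = 0.5260
−0.23·log₂(0.23) = 0.4877
Sum ≈ 2.0725 → 2.073 bits.

2.073 bits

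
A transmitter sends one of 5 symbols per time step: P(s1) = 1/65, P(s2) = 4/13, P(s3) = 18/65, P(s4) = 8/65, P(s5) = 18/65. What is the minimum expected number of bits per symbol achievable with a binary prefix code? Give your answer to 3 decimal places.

2.138 bits/symbol

Repeatedly combine the two least-probable nodes; the expected code length is the sum of the merged weights.
merge 1/65 + 8/65 → 9/65
merge 9/65 + 18/65 → 27/65
merge 18/65 + 4/13 → 38/65
merge 27/65 + 38/65 → 1
L = 9/65 + 27/65 + 38/65 + 1 = 139/65 ≈ 2.138 bits/symbol.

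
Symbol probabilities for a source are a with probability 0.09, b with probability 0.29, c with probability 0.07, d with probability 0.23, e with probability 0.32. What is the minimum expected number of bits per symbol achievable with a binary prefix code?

2.16 bits/symbol

Repeatedly combine the two least-probable nodes; the expected code length is the sum of the merged weights.
merge 7/100 + 9/100 → 4/25
merge 4/25 + 23/100 → 39/100
merge 29/100 + 8/25 → 61/100
merge 39/100 + 61/100 → 1
L = 4/25 + 39/100 + 61/100 + 1 = 54/25 = 2.16 bits/symbol.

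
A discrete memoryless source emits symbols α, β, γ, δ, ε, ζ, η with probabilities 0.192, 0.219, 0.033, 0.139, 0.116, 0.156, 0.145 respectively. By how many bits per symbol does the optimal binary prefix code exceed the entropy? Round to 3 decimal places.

Entropy H = −Σ p log₂ p ≈ 2.6777 bits.
Huffman merges: 33/1000+29/250→149/1000; 139/1000+29/200→71/250; 149/1000+39/250→61/200; 24/125+219/1000→411/1000; 71/250+61/200→589/1000; 411/1000+589/1000→1. L = 1369/500 ≈ 2.7380.
L − H = 2.7380 − 2.6777 = 0.060 bits.

0.060 bits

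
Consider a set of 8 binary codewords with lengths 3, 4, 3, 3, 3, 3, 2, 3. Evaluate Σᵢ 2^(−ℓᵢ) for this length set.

1.0625

With common denominator 2^4 = 16: Σ 2^(−ℓᵢ) = 2/16 + 1/16 + 2/16 + 2/16 + 2/16 + 2/16 + 4/16 + 2/16 = 17/16 = 1.0625.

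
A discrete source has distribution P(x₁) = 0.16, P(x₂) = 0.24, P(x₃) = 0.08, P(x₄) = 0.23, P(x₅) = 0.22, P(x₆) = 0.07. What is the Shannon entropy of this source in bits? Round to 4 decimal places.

H = −Σ pᵢ log₂ pᵢ.
−0.16·log₂(0.16) = 0.4230
−0.24·log₂(0.24) = 0.4941
−0.08·log₂(0.08) = 0.2915
−0.23·log₂(0.23) = 0.4877
−0.22·log₂(0.22) = 0.4806
−0.07·log₂(0.07) = 0.2686
Sum ≈ 2.4455 → 2.4455 bits.

2.4455 bits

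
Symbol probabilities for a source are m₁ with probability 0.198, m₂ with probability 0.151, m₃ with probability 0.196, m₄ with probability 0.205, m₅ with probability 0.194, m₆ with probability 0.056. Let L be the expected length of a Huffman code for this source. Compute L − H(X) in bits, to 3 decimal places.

Entropy H = −Σ p log₂ p ≈ 2.4958 bits.
Huffman merges: 7/125+151/1000→207/1000; 97/500+49/250→39/100; 99/500+41/200→403/1000; 207/1000+39/100→597/1000; 403/1000+597/1000→1. L = 2597/1000 ≈ 2.5970.
L − H = 2.5970 − 2.4958 = 0.101 bits.

0.101 bits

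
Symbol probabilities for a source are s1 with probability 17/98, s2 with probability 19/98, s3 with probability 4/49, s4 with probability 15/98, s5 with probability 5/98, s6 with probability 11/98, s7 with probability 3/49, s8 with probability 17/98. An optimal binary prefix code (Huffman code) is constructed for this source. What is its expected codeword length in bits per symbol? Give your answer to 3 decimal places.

2.918 bits/symbol

Repeatedly combine the two least-probable nodes; the expected code length is the sum of the merged weights.
merge 5/98 + 3/49 → 11/98
merge 4/49 + 11/98 → 19/98
merge 11/98 + 15/98 → 13/49
merge 17/98 + 17/98 → 17/49
merge 19/98 + 19/98 → 19/49
merge 13/49 + 17/49 → 30/49
merge 19/49 + 30/49 → 1
L = 11/98 + 19/98 + 13/49 + 17/49 + 19/49 + 30/49 + 1 = 143/49 ≈ 2.918 bits/symbol.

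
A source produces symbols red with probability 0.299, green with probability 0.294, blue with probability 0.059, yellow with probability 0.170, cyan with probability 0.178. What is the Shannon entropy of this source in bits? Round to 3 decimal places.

2.159 bits

H = −Σ pᵢ log₂ pᵢ.
−0.299·log₂(0.299) = 0.5208
−0.294·log₂(0.294) = 0.5192
−0.059·log₂(0.059) = 0.2409
−0.170·log₂(0.170) = 0.4346
−0.178·log₂(0.178) = 0.4432
Sum ≈ 2.1588 → 2.159 bits.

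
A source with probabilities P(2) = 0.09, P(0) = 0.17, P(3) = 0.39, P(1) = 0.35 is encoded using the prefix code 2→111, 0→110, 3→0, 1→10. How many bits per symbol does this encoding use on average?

L̄ = Σ pᵢ·ℓᵢ = 0.09·3 + 0.17·3 + 0.39·1 + 0.35·2 = 1.87 bits/symbol.

1.87 bits/symbol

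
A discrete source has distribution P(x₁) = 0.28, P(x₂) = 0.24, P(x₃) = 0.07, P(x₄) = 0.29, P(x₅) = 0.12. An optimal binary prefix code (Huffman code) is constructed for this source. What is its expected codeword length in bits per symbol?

Repeatedly combine the two least-probable nodes; the expected code length is the sum of the merged weights.
merge 7/100 + 3/25 → 19/100
merge 19/100 + 6/25 → 43/100
merge 7/25 + 29/100 → 57/100
merge 43/100 + 57/100 → 1
L = 19/100 + 43/100 + 57/100 + 1 = 219/100 = 2.19 bits/symbol.

2.19 bits/symbol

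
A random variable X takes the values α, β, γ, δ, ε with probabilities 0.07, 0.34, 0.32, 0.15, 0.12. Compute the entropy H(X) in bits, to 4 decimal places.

2.1014 bits

H = −Σ pᵢ log₂ pᵢ.
−0.07·log₂(0.07) = 0.2686
−0.34·log₂(0.34) = 0.5292
−0.32·log₂(0.32) = 0.5260
−0.15·log₂(0.15) = 0.4105
−0.12·log₂(0.12) = 0.3671
Sum ≈ 2.1014 → 2.1014 bits.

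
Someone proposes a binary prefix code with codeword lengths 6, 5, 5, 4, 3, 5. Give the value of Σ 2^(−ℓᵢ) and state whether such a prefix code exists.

With common denominator 2^6 = 64: Σ 2^(−ℓᵢ) = 1/64 + 2/64 + 2/64 + 4/64 + 8/64 + 2/64 = 19/64 = 0.296875.
Kraft's inequality requires Σ ≤ 1; here Σ = 0.296875 ≤ 1, so such a prefix code exists.

0.296875; yes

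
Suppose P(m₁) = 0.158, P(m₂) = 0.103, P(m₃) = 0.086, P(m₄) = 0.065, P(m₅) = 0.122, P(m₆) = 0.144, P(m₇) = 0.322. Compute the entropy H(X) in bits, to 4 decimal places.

H = −Σ pᵢ log₂ pᵢ.
−0.158·log₂(0.158) = 0.4206
−0.103·log₂(0.103) = 0.3378
−0.086·log₂(0.086) = 0.3044
−0.065·log₂(0.065) = 0.2563
−0.122·log₂(0.122) = 0.3703
−0.144·log₂(0.144) = 0.4026
−0.322·log₂(0.322) = 0.5264
Sum ≈ 2.6184 → 2.6184 bits.

2.6184 bits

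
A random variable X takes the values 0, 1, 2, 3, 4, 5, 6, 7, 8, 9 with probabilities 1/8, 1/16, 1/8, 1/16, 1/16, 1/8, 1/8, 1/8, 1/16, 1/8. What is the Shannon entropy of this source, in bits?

3.25 bits

Each probability is a power of 1/2, so log₂(1/p) is an integer.
H = Σ p·log₂(1/p) = 1/8·3 + 1/16·4 + 1/8·3 + 1/16·4 + 1/16·4 + 1/8·3 + 1/8·3 + 1/8·3 + 1/16·4 + 1/8·3 = 3.25 bits.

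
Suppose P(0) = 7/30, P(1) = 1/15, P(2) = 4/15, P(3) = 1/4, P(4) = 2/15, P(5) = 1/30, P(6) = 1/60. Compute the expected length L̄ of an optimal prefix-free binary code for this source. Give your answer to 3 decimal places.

2.417 bits/symbol

Repeatedly combine the two least-probable nodes; the expected code length is the sum of the merged weights.
merge 1/60 + 1/30 → 1/20
merge 1/20 + 1/15 → 7/60
merge 7/60 + 2/15 → 1/4
merge 7/30 + 1/4 → 29/60
merge 1/4 + 4/15 → 31/60
merge 29/60 + 31/60 → 1
L = 1/20 + 7/60 + 1/4 + 29/60 + 31/60 + 1 = 29/12 ≈ 2.417 bits/symbol.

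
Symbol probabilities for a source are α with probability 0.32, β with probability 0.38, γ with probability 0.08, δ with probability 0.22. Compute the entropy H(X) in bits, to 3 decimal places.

H = −Σ pᵢ log₂ pᵢ.
−0.32·log₂(0.32) = 0.5260
−0.38·log₂(0.38) = 0.5305
−0.08·log₂(0.08) = 0.2915
−0.22·log₂(0.22) = 0.4806
Sum ≈ 1.8286 → 1.829 bits.

1.829 bits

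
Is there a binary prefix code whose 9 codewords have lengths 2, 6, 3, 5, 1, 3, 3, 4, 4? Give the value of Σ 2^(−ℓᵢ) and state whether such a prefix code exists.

1.296875; no

With common denominator 2^6 = 64: Σ 2^(−ℓᵢ) = 16/64 + 1/64 + 8/64 + 2/64 + 32/64 + 8/64 + 8/64 + 4/64 + 4/64 = 83/64 = 1.296875.
Kraft's inequality requires Σ ≤ 1; here Σ = 1.296875 > 1, so no such prefix code exists.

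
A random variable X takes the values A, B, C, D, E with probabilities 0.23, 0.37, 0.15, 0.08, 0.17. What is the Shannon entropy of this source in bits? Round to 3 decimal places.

2.155 bits

H = −Σ pᵢ log₂ pᵢ.
−0.23·log₂(0.23) = 0.4877
−0.37·log₂(0.37) = 0.5307
−0.15·log₂(0.15) = 0.4105
−0.08·log₂(0.08) = 0.2915
−0.17·log₂(0.17) = 0.4346
Sum ≈ 2.1550 → 2.155 bits.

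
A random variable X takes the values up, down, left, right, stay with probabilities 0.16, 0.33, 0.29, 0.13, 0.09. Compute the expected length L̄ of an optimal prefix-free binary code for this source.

Repeatedly combine the two least-probable nodes; the expected code length is the sum of the merged weights.
merge 9/100 + 13/100 → 11/50
merge 4/25 + 11/50 → 19/50
merge 29/100 + 33/100 → 31/50
merge 19/50 + 31/50 → 1
L = 11/50 + 19/50 + 31/50 + 1 = 111/50 = 2.22 bits/symbol.

2.22 bits/symbol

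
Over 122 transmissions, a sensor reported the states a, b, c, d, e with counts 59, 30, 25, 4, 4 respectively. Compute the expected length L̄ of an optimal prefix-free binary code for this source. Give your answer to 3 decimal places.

Probabilities are the counts divided by 122.
Repeatedly combine the two least-probable nodes; the expected code length is the sum of the merged weights.
merge 2/61 + 2/61 → 4/61
merge 4/61 + 25/122 → 33/122
merge 15/61 + 33/122 → 63/122
merge 59/122 + 63/122 → 1
L = 4/61 + 33/122 + 63/122 + 1 = 113/61 ≈ 1.852 bits/symbol.

1.852 bits/symbol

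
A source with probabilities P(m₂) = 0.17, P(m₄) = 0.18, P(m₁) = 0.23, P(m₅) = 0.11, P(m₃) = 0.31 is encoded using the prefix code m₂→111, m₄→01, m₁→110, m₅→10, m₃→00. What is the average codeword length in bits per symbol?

2.4 bits/symbol

L̄ = Σ pᵢ·ℓᵢ = 0.17·3 + 0.18·2 + 0.23·3 + 0.11·2 + 0.31·2 = 2.4 bits/symbol.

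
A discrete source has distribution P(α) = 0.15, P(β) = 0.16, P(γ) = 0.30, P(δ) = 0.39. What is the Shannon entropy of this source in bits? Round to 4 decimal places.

H = −Σ pᵢ log₂ pᵢ.
−0.15·log₂(0.15) = 0.4105
−0.16·log₂(0.16) = 0.4230
−0.30·log₂(0.30) = 0.5211
−0.39·log₂(0.39) = 0.5298
Sum ≈ 1.8844 → 1.8844 bits.

1.8844 bits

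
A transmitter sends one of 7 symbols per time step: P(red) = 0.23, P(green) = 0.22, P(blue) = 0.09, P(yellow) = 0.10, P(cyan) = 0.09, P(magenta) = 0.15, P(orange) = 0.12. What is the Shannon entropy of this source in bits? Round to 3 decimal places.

2.703 bits

H = −Σ pᵢ log₂ pᵢ.
−0.23·log₂(0.23) = 0.4877
−0.22·log₂(0.22) = 0.4806
−0.09·log₂(0.09) = 0.3127
−0.10·log₂(0.10) = 0.3322
−0.09·log₂(0.09) = 0.3127
−0.15·log₂(0.15) = 0.4105
−0.12·log₂(0.12) = 0.3671
Sum ≈ 2.7034 → 2.703 bits.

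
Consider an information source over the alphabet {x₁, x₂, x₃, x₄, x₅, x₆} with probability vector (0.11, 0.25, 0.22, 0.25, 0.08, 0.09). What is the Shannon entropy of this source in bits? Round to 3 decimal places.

2.435 bits

H = −Σ pᵢ log₂ pᵢ.
−0.11·log₂(0.11) = 0.3503
−0.25·log₂(0.25) = 0.5000
−0.22·log₂(0.22) = 0.4806
−0.25·log₂(0.25) = 0.5000
−0.08·log₂(0.08) = 0.2915
−0.09·log₂(0.09) = 0.3127
Sum ≈ 2.4350 → 2.435 bits.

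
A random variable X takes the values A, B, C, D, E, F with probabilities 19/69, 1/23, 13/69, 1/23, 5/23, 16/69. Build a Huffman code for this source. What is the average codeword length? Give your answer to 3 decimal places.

2.362 bits/symbol

Repeatedly combine the two least-probable nodes; the expected code length is the sum of the merged weights.
merge 1/23 + 1/23 → 2/23
merge 2/23 + 13/69 → 19/69
merge 5/23 + 16/69 → 31/69
merge 19/69 + 19/69 → 38/69
merge 31/69 + 38/69 → 1
L = 2/23 + 19/69 + 31/69 + 38/69 + 1 = 163/69 ≈ 2.362 bits/symbol.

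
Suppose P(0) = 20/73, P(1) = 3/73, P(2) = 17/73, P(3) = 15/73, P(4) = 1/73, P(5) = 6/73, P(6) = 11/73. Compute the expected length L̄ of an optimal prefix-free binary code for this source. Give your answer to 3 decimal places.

2.479 bits/symbol

Repeatedly combine the two least-probable nodes; the expected code length is the sum of the merged weights.
merge 1/73 + 3/73 → 4/73
merge 4/73 + 6/73 → 10/73
merge 10/73 + 11/73 → 21/73
merge 15/73 + 17/73 → 32/73
merge 20/73 + 21/73 → 41/73
merge 32/73 + 41/73 → 1
L = 4/73 + 10/73 + 21/73 + 32/73 + 41/73 + 1 = 181/73 ≈ 2.479 bits/symbol.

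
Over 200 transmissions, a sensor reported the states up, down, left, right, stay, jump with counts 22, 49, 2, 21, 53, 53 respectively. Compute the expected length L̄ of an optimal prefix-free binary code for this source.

Probabilities are the counts divided by 200.
Repeatedly combine the two least-probable nodes; the expected code length is the sum of the merged weights.
merge 1/100 + 21/200 → 23/200
merge 11/100 + 23/200 → 9/40
merge 9/40 + 49/200 → 47/100
merge 53/200 + 53/200 → 53/100
merge 47/100 + 53/100 → 1
L = 23/200 + 9/40 + 47/100 + 53/100 + 1 = 117/50 = 2.34 bits/symbol.

2.34 bits/symbol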